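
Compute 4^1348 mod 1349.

4^1 ≡ 4 (mod 1349)
4^2 ≡ 4^2 = 16 ≡ 16 (mod 1349)
4^4 ≡ 16^2 = 256 ≡ 256 (mod 1349)
4^8 ≡ 256^2 = 65536 ≡ 784 (mod 1349)
4^16 ≡ 784^2 = 614656 ≡ 861 (mod 1349)
4^32 ≡ 861^2 = 741321 ≡ 720 (mod 1349)
4^64 ≡ 720^2 = 518400 ≡ 384 (mod 1349)
4^128 ≡ 384^2 = 147456 ≡ 415 (mod 1349)
4^256 ≡ 415^2 = 172225 ≡ 902 (mod 1349)
4^512 ≡ 902^2 = 813604 ≡ 157 (mod 1349)
4^1024 ≡ 157^2 = 24649 ≡ 367 (mod 1349)
1348 = 1024 + 256 + 64 + 4 in binary powers of 2.
So 4^1348 ≡ 367 · 902 · 384 · 256 ≡ 215 (mod 1349).
Since 215 ≠ 1, base 4 is a Fermat witness: 1349 is composite.

215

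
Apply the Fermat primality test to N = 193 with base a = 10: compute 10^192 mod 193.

10^1 ≡ 10 (mod 193)
10^2 ≡ 10^2 = 100 ≡ 100 (mod 193)
10^4 ≡ 100^2 = 10000 ≡ 157 (mod 193)
10^8 ≡ 157^2 = 24649 ≡ 138 (mod 193)
10^16 ≡ 138^2 = 19044 ≡ 130 (mod 193)
10^32 ≡ 130^2 = 16900 ≡ 109 (mod 193)
10^64 ≡ 109^2 = 11881 ≡ 108 (mod 193)
10^128 ≡ 108^2 = 11664 ≡ 84 (mod 193)
192 = 128 + 64 in binary powers of 2.
So 10^192 ≡ 84 · 108 ≡ 1 (mod 193).
Since the result is 1, base 10 gives no evidence that 193 is composite.

1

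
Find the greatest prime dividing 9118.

97

9118 = 2 · 4559
4559 = 47 · 97
97 is prime.
So 9118 = 2 · 47 · 97; the largest prime factor is 97.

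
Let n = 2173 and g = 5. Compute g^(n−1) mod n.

5^1 ≡ 5 (mod 2173)
5^2 ≡ 5^2 = 25 ≡ 25 (mod 2173)
5^4 ≡ 25^2 = 625 ≡ 625 (mod 2173)
5^8 ≡ 625^2 = 390625 ≡ 1658 (mod 2173)
5^16 ≡ 1658^2 = 2748964 ≡ 119 (mod 2173)
5^32 ≡ 119^2 = 14161 ≡ 1123 (mod 2173)
5^64 ≡ 1123^2 = 1261129 ≡ 789 (mod 2173)
5^128 ≡ 789^2 = 622521 ≡ 1043 (mod 2173)
5^256 ≡ 1043^2 = 1087849 ≡ 1349 (mod 2173)
5^512 ≡ 1349^2 = 1819801 ≡ 1000 (mod 2173)
5^1024 ≡ 1000^2 = 1000000 ≡ 420 (mod 2173)
5^2048 ≡ 420^2 = 176400 ≡ 387 (mod 2173)
2172 = 2048 + 64 + 32 + 16 + 8 + 4 in binary powers of 2.
So 5^2172 ≡ 387 · 789 · 1123 · 119 · 1658 · 625 ≡ 1369 (mod 2173).
Since 1369 ≠ 1, base 5 is a Fermat witness: 2173 is composite.

1369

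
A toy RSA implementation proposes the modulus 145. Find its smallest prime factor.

5

145 is odd.
Digit sum 10, not divisible by 3.
Ends in 5: divisible by 5.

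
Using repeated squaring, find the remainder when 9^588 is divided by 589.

9^1 ≡ 9 (mod 589)
9^2 ≡ 9^2 = 81 ≡ 81 (mod 589)
9^4 ≡ 81^2 = 6561 ≡ 82 (mod 589)
9^8 ≡ 82^2 = 6724 ≡ 245 (mod 589)
9^16 ≡ 245^2 = 60025 ≡ 536 (mod 589)
9^32 ≡ 536^2 = 287296 ≡ 453 (mod 589)
9^64 ≡ 453^2 = 205209 ≡ 237 (mod 589)
9^128 ≡ 237^2 = 56169 ≡ 214 (mod 589)
9^256 ≡ 214^2 = 45796 ≡ 443 (mod 589)
9^512 ≡ 443^2 = 196249 ≡ 112 (mod 589)
588 = 512 + 64 + 8 + 4 in binary powers of 2.
So 9^588 ≡ 112 · 237 · 245 · 82 ≡ 140 (mod 589).
Since 140 ≠ 1, base 9 is a Fermat witness: 589 is composite.

140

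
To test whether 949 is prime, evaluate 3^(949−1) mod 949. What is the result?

1

3^1 ≡ 3 (mod 949)
3^2 ≡ 3^2 = 9 ≡ 9 (mod 949)
3^4 ≡ 9^2 = 81 ≡ 81 (mod 949)
3^8 ≡ 81^2 = 6561 ≡ 867 (mod 949)
3^16 ≡ 867^2 = 751689 ≡ 81 (mod 949)
3^32 ≡ 81^2 = 6561 ≡ 867 (mod 949)
3^64 ≡ 867^2 = 751689 ≡ 81 (mod 949)
3^128 ≡ 81^2 = 6561 ≡ 867 (mod 949)
3^256 ≡ 867^2 = 751689 ≡ 81 (mod 949)
3^512 ≡ 81^2 = 6561 ≡ 867 (mod 949)
948 = 512 + 256 + 128 + 32 + 16 + 4 in binary powers of 2.
So 3^948 ≡ 867 · 81 · 867 · 867 · 81 · 81 ≡ 1 (mod 949).
Since the result is 1, base 3 gives no evidence that 949 is composite.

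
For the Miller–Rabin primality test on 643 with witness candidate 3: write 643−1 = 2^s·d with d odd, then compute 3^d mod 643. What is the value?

643 − 1 = 642 = 2^1 · 321, so d = 321.
3^1 ≡ 3 (mod 643)
3^2 ≡ 3^2 = 9 ≡ 9 (mod 643)
3^4 ≡ 9^2 = 81 ≡ 81 (mod 643)
3^8 ≡ 81^2 = 6561 ≡ 131 (mod 643)
3^16 ≡ 131^2 = 17161 ≡ 443 (mod 643)
3^32 ≡ 443^2 = 196249 ≡ 134 (mod 643)
3^64 ≡ 134^2 = 17956 ≡ 595 (mod 643)
3^128 ≡ 595^2 = 354025 ≡ 375 (mod 643)
3^256 ≡ 375^2 = 140625 ≡ 451 (mod 643)
321 = 256 + 64 + 1 in binary powers of 2.
So 3^321 ≡ 451 · 595 · 3 ≡ 642 (mod 643).
Since 3^d ≡ 642 (mod 643), base 3 does not prove 643 composite.

642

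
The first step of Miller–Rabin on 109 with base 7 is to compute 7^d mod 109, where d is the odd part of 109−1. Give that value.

1

109 − 1 = 108 = 2^2 · 27, so d = 27.
7^1 ≡ 7 (mod 109)
7^2 ≡ 7^2 = 49 ≡ 49 (mod 109)
7^4 ≡ 49^2 = 2401 ≡ 3 (mod 109)
7^8 ≡ 3^2 = 9 ≡ 9 (mod 109)
7^16 ≡ 9^2 = 81 ≡ 81 (mod 109)
27 = 16 + 8 + 2 + 1 in binary powers of 2.
So 7^27 ≡ 81 · 9 · 49 · 7 ≡ 1 (mod 109).
Since 7^d ≡ 1 (mod 109), base 7 does not prove 109 composite.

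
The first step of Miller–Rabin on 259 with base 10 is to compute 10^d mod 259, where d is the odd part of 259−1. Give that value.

259 − 1 = 258 = 2^1 · 129, so d = 129.
10^1 ≡ 10 (mod 259)
10^2 ≡ 10^2 = 100 ≡ 100 (mod 259)
10^4 ≡ 100^2 = 10000 ≡ 158 (mod 259)
10^8 ≡ 158^2 = 24964 ≡ 100 (mod 259)
10^16 ≡ 100^2 = 10000 ≡ 158 (mod 259)
10^32 ≡ 158^2 = 24964 ≡ 100 (mod 259)
10^64 ≡ 100^2 = 10000 ≡ 158 (mod 259)
10^128 ≡ 158^2 = 24964 ≡ 100 (mod 259)
129 = 128 + 1 in binary powers of 2.
So 10^129 ≡ 100 · 10 ≡ 223 (mod 259).
Squaring chain: 223; never reaches −1, so base 10 is a Miller–Rabin witness that 259 is composite.

223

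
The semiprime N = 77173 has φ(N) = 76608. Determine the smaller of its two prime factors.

229

φ(n) = (p−1)(q−1) = n − (p+q) + 1, so p + q = 77173 − 76608 + 1 = 566.
p and q are the roots of t² − 566t + 77173 = 0.
Discriminant: 566² − 4·77173 = 320356 − 308692 = 11664; √11664 = 108.
q = (566 − 108)/2 = 229, p = (566 + 108)/2 = 337.
Check: 229 · 337 = 77173.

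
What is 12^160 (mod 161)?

12^1 ≡ 12 (mod 161)
12^2 ≡ 12^2 = 144 ≡ 144 (mod 161)
12^4 ≡ 144^2 = 20736 ≡ 128 (mod 161)
12^8 ≡ 128^2 = 16384 ≡ 123 (mod 161)
12^16 ≡ 123^2 = 15129 ≡ 156 (mod 161)
12^32 ≡ 156^2 = 24336 ≡ 25 (mod 161)
12^64 ≡ 25^2 = 625 ≡ 142 (mod 161)
12^128 ≡ 142^2 = 20164 ≡ 39 (mod 161)
160 = 128 + 32 in binary powers of 2.
So 12^160 ≡ 39 · 25 ≡ 9 (mod 161).
Since 9 ≠ 1, base 12 is a Fermat witness: 161 is composite.

9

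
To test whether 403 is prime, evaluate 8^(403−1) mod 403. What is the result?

64

8^1 ≡ 8 (mod 403)
8^2 ≡ 8^2 = 64 ≡ 64 (mod 403)
8^4 ≡ 64^2 = 4096 ≡ 66 (mod 403)
8^8 ≡ 66^2 = 4356 ≡ 326 (mod 403)
8^16 ≡ 326^2 = 106276 ≡ 287 (mod 403)
8^32 ≡ 287^2 = 82369 ≡ 157 (mod 403)
8^64 ≡ 157^2 = 24649 ≡ 66 (mod 403)
8^128 ≡ 66^2 = 4356 ≡ 326 (mod 403)
8^256 ≡ 326^2 = 106276 ≡ 287 (mod 403)
402 = 256 + 128 + 16 + 2 in binary powers of 2.
So 8^402 ≡ 287 · 326 · 287 · 64 ≡ 64 (mod 403).
Since 64 ≠ 1, base 8 is a Fermat witness: 403 is composite.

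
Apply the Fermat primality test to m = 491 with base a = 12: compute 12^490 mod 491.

12^1 ≡ 12 (mod 491)
12^2 ≡ 12^2 = 144 ≡ 144 (mod 491)
12^4 ≡ 144^2 = 20736 ≡ 114 (mod 491)
12^8 ≡ 114^2 = 12996 ≡ 230 (mod 491)
12^16 ≡ 230^2 = 52900 ≡ 363 (mod 491)
12^32 ≡ 363^2 = 131769 ≡ 181 (mod 491)
12^64 ≡ 181^2 = 32761 ≡ 355 (mod 491)
12^128 ≡ 355^2 = 126025 ≡ 329 (mod 491)
12^256 ≡ 329^2 = 108241 ≡ 221 (mod 491)
490 = 256 + 128 + 64 + 32 + 8 + 2 in binary powers of 2.
So 12^490 ≡ 221 · 329 · 355 · 181 · 230 · 144 ≡ 1 (mod 491).
Since the result is 1, base 12 gives no evidence that 491 is composite.

1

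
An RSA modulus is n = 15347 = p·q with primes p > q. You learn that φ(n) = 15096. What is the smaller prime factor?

103

φ(n) = (p−1)(q−1) = n − (p+q) + 1, so p + q = 15347 − 15096 + 1 = 252.
p and q are the roots of t² − 252t + 15347 = 0.
Discriminant: 252² − 4·15347 = 63504 − 61388 = 2116; √2116 = 46.
q = (252 − 46)/2 = 103, p = (252 + 46)/2 = 149.
Check: 103 · 149 = 15347.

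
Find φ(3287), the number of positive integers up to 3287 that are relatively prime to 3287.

3096

Factor: 3287 = 19 · 173.
φ(3287) = (19−1) · (173−1) = 18 · 172 = 3096.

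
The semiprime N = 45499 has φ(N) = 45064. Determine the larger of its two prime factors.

263

φ(n) = (p−1)(q−1) = n − (p+q) + 1, so p + q = 45499 − 45064 + 1 = 436.
p and q are the roots of t² − 436t + 45499 = 0.
Discriminant: 436² − 4·45499 = 190096 − 181996 = 8100; √8100 = 90.
q = (436 − 90)/2 = 173, p = (436 + 90)/2 = 263.
Check: 173 · 263 = 45499.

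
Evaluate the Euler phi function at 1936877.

1890000

Factor: 1936877 = 101 · 127 · 151.
φ(1936877) = (101−1) · (127−1) · (151−1) = 100 · 126 · 150 = 1890000.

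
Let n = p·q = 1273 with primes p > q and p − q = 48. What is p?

67

Since p = q + 48, we have 1273 = q(q + 48), so q² + 48q − 1273 = 0.
Discriminant: 48² + 4·1273 = 2304 + 5092 = 7396; √7396 = 86.
q = (−48 + 86)/2 = 19, and p = q + 48 = 67.
Check: 19 · 67 = 1273.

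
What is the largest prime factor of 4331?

71

4331 = 61 · 71
71 is prime.
So 4331 = 61 · 71; the largest prime factor is 71.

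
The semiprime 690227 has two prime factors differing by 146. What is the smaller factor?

761

Since p = q + 146, we have 690227 = q(q + 146), so q² + 146q − 690227 = 0.
Discriminant: 146² + 4·690227 = 21316 + 2760908 = 2782224; √2782224 = 1668.
q = (−146 + 1668)/2 = 761, and p = q + 146 = 907.
Check: 761 · 907 = 690227.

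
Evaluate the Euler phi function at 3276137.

3207600

Factor: 3276137 = 101 · 163 · 199.
φ(3276137) = (101−1) · (163−1) · (199−1) = 100 · 162 · 198 = 3207600.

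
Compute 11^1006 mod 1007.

11^1 ≡ 11 (mod 1007)
11^2 ≡ 11^2 = 121 ≡ 121 (mod 1007)
11^4 ≡ 121^2 = 14641 ≡ 543 (mod 1007)
11^8 ≡ 543^2 = 294849 ≡ 805 (mod 1007)
11^16 ≡ 805^2 = 648025 ≡ 524 (mod 1007)
11^32 ≡ 524^2 = 274576 ≡ 672 (mod 1007)
11^64 ≡ 672^2 = 451584 ≡ 448 (mod 1007)
11^128 ≡ 448^2 = 200704 ≡ 311 (mod 1007)
11^256 ≡ 311^2 = 96721 ≡ 49 (mod 1007)
11^512 ≡ 49^2 = 2401 ≡ 387 (mod 1007)
1006 = 512 + 256 + 128 + 64 + 32 + 8 + 4 + 2 in binary powers of 2.
So 11^1006 ≡ 387 · 49 · 311 · 448 · 672 · 805 · 543 · 121 ≡ 334 (mod 1007).
Since 334 ≠ 1, base 11 is a Fermat witness: 1007 is composite.

334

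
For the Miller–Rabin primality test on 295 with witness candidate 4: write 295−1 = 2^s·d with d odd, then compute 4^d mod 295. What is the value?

134

295 − 1 = 294 = 2^1 · 147, so d = 147.
4^1 ≡ 4 (mod 295)
4^2 ≡ 4^2 = 16 ≡ 16 (mod 295)
4^4 ≡ 16^2 = 256 ≡ 256 (mod 295)
4^8 ≡ 256^2 = 65536 ≡ 46 (mod 295)
4^16 ≡ 46^2 = 2116 ≡ 51 (mod 295)
4^32 ≡ 51^2 = 2601 ≡ 241 (mod 295)
4^64 ≡ 241^2 = 58081 ≡ 261 (mod 295)
4^128 ≡ 261^2 = 68121 ≡ 271 (mod 295)
147 = 128 + 16 + 2 + 1 in binary powers of 2.
So 4^147 ≡ 271 · 51 · 16 · 4 ≡ 134 (mod 295).
Squaring chain: 134; never reaches −1, so base 4 is a Miller–Rabin witness that 295 is composite.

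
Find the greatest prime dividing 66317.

83

66317 = 17 · 3901
3901 = 47 · 83
83 is prime.
So 66317 = 17 · 47 · 83; the largest prime factor is 83.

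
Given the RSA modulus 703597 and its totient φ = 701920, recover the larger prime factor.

857

φ(n) = (p−1)(q−1) = n − (p+q) + 1, so p + q = 703597 − 701920 + 1 = 1678.
p and q are the roots of t² − 1678t + 703597 = 0.
Discriminant: 1678² − 4·703597 = 2815684 − 2814388 = 1296; √1296 = 36.
q = (1678 − 36)/2 = 821, p = (1678 + 36)/2 = 857.
Check: 821 · 857 = 703597.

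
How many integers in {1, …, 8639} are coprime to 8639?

8424

Factor: 8639 = 53 · 163.
φ(8639) = (53−1) · (163−1) = 52 · 162 = 8424.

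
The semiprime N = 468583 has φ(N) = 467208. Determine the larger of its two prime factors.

φ(n) = (p−1)(q−1) = n − (p+q) + 1, so p + q = 468583 − 467208 + 1 = 1376.
p and q are the roots of t² − 1376t + 468583 = 0.
Discriminant: 1376² − 4·468583 = 1893376 − 1874332 = 19044; √19044 = 138.
q = (1376 − 138)/2 = 619, p = (1376 + 138)/2 = 757.
Check: 619 · 757 = 468583.

757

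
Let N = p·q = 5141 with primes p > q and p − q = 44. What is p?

Since p = q + 44, we have 5141 = q(q + 44), so q² + 44q − 5141 = 0.
Discriminant: 44² + 4·5141 = 1936 + 20564 = 22500; √22500 = 150.
q = (−44 + 150)/2 = 53, and p = q + 44 = 97.
Check: 53 · 97 = 5141.

97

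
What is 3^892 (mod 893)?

3^1 ≡ 3 (mod 893)
3^2 ≡ 3^2 = 9 ≡ 9 (mod 893)
3^4 ≡ 9^2 = 81 ≡ 81 (mod 893)
3^8 ≡ 81^2 = 6561 ≡ 310 (mod 893)
3^16 ≡ 310^2 = 96100 ≡ 549 (mod 893)
3^32 ≡ 549^2 = 301401 ≡ 460 (mod 893)
3^64 ≡ 460^2 = 211600 ≡ 852 (mod 893)
3^128 ≡ 852^2 = 725904 ≡ 788 (mod 893)
3^256 ≡ 788^2 = 620944 ≡ 309 (mod 893)
3^512 ≡ 309^2 = 95481 ≡ 823 (mod 893)
892 = 512 + 256 + 64 + 32 + 16 + 8 + 4 in binary powers of 2.
So 3^892 ≡ 823 · 309 · 852 · 460 · 549 · 310 · 81 ≡ 852 (mod 893).
Since 852 ≠ 1, base 3 is a Fermat witness: 893 is composite.

852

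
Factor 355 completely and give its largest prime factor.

71

355 = 5 · 71
71 is prime.
So 355 = 5 · 71; the largest prime factor is 71.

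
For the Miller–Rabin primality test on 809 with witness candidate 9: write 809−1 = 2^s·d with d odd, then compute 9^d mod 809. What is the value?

491

809 − 1 = 808 = 2^3 · 101, so d = 101.
9^1 ≡ 9 (mod 809)
9^2 ≡ 9^2 = 81 ≡ 81 (mod 809)
9^4 ≡ 81^2 = 6561 ≡ 89 (mod 809)
9^8 ≡ 89^2 = 7921 ≡ 640 (mod 809)
9^16 ≡ 640^2 = 409600 ≡ 246 (mod 809)
9^32 ≡ 246^2 = 60516 ≡ 650 (mod 809)
9^64 ≡ 650^2 = 422500 ≡ 202 (mod 809)
101 = 64 + 32 + 4 + 1 in binary powers of 2.
So 9^101 ≡ 202 · 650 · 89 · 9 ≡ 491 (mod 809).
Squaring chain: 491 → 808 → 1; reaches −1, so base 9 does not prove 809 composite.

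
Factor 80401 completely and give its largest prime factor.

80401 = 37 · 2173
2173 = 41 · 53
53 is prime.
So 80401 = 37 · 41 · 53; the largest prime factor is 53.

53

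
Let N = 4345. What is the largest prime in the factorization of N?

79

4345 = 5 · 869
869 = 11 · 79
79 is prime.
So 4345 = 5 · 11 · 79; the largest prime factor is 79.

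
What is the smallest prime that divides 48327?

3

48327 is odd.
Digit sum 24, divisible by 3.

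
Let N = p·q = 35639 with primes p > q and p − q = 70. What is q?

157

Since p = q + 70, we have 35639 = q(q + 70), so q² + 70q − 35639 = 0.
Discriminant: 70² + 4·35639 = 4900 + 142556 = 147456; √147456 = 384.
q = (−70 + 384)/2 = 157, and p = q + 70 = 227.
Check: 157 · 227 = 35639.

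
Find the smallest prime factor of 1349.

19

1349 is odd.
Digit sum 17, not divisible by 3.
Ends in 9: not divisible by 5.
7: 1349 = 7·192 + 5
11: 1349 = 11·122 + 7
13: 1349 = 13·103 + 10
17: 1349 = 17·79 + 6
19: 1349 = 19·71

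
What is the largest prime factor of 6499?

6499 = 67 · 97
97 is prime.
So 6499 = 67 · 97; the largest prime factor is 97.

97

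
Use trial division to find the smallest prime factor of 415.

415 is odd.
Digit sum 10, not divisible by 3.
Ends in 5: divisible by 5.

5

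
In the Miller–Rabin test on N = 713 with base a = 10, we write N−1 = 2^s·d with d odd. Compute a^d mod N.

493

713 − 1 = 712 = 2^3 · 89, so d = 89.
10^1 ≡ 10 (mod 713)
10^2 ≡ 10^2 = 100 ≡ 100 (mod 713)
10^4 ≡ 100^2 = 10000 ≡ 18 (mod 713)
10^8 ≡ 18^2 = 324 ≡ 324 (mod 713)
10^16 ≡ 324^2 = 104976 ≡ 165 (mod 713)
10^32 ≡ 165^2 = 27225 ≡ 131 (mod 713)
10^64 ≡ 131^2 = 17161 ≡ 49 (mod 713)
89 = 64 + 16 + 8 + 1 in binary powers of 2.
So 10^89 ≡ 49 · 165 · 324 · 10 ≡ 493 (mod 713).
Squaring chain: 493 → 629 → 639; never reaches −1, so base 10 is a Miller–Rabin witness that 713 is composite.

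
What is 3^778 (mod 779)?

3^1 ≡ 3 (mod 779)
3^2 ≡ 3^2 = 9 ≡ 9 (mod 779)
3^4 ≡ 9^2 = 81 ≡ 81 (mod 779)
3^8 ≡ 81^2 = 6561 ≡ 329 (mod 779)
3^16 ≡ 329^2 = 108241 ≡ 739 (mod 779)
3^32 ≡ 739^2 = 546121 ≡ 42 (mod 779)
3^64 ≡ 42^2 = 1764 ≡ 206 (mod 779)
3^128 ≡ 206^2 = 42436 ≡ 370 (mod 779)
3^256 ≡ 370^2 = 136900 ≡ 575 (mod 779)
3^512 ≡ 575^2 = 330625 ≡ 329 (mod 779)
778 = 512 + 256 + 8 + 2 in binary powers of 2.
So 3^778 ≡ 329 · 575 · 329 · 9 ≡ 214 (mod 779).
Since 214 ≠ 1, base 3 is a Fermat witness: 779 is composite.

214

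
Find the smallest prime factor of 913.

11

913 is odd.
Digit sum 13, not divisible by 3.
Ends in 3: not divisible by 5.
7: 913 = 7·130 + 3
11: 913 = 11·83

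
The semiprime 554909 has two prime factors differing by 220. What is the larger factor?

Since p = q + 220, we have 554909 = q(q + 220), so q² + 220q − 554909 = 0.
Discriminant: 220² + 4·554909 = 48400 + 2219636 = 2268036; √2268036 = 1506.
q = (−220 + 1506)/2 = 643, and p = q + 220 = 863.
Check: 643 · 863 = 554909.

863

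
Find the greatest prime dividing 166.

166 = 2 · 83
83 is prime.
So 166 = 2 · 83; the largest prime factor is 83.

83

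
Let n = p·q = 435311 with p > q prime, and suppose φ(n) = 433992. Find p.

φ(n) = (p−1)(q−1) = n − (p+q) + 1, so p + q = 435311 − 433992 + 1 = 1320.
p and q are the roots of t² − 1320t + 435311 = 0.
Discriminant: 1320² − 4·435311 = 1742400 − 1741244 = 1156; √1156 = 34.
q = (1320 − 34)/2 = 643, p = (1320 + 34)/2 = 677.
Check: 643 · 677 = 435311.

677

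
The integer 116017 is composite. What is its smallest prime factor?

11

116017 is odd.
Digit sum 16, not divisible by 3.
Ends in 7: not divisible by 5.
7: 116017 = 7·16573 + 6
11: 116017 = 11·10547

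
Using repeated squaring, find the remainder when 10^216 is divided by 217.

64

10^1 ≡ 10 (mod 217)
10^2 ≡ 10^2 = 100 ≡ 100 (mod 217)
10^4 ≡ 100^2 = 10000 ≡ 18 (mod 217)
10^8 ≡ 18^2 = 324 ≡ 107 (mod 217)
10^16 ≡ 107^2 = 11449 ≡ 165 (mod 217)
10^32 ≡ 165^2 = 27225 ≡ 100 (mod 217)
10^64 ≡ 100^2 = 10000 ≡ 18 (mod 217)
10^128 ≡ 18^2 = 324 ≡ 107 (mod 217)
216 = 128 + 64 + 16 + 8 in binary powers of 2.
So 10^216 ≡ 107 · 18 · 165 · 107 ≡ 64 (mod 217).
Since 64 ≠ 1, base 10 is a Fermat witness: 217 is composite.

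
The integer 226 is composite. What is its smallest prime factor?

226 is even: 2 divides it.

2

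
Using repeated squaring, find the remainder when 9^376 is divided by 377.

9^1 ≡ 9 (mod 377)
9^2 ≡ 9^2 = 81 ≡ 81 (mod 377)
9^4 ≡ 81^2 = 6561 ≡ 152 (mod 377)
9^8 ≡ 152^2 = 23104 ≡ 107 (mod 377)
9^16 ≡ 107^2 = 11449 ≡ 139 (mod 377)
9^32 ≡ 139^2 = 19321 ≡ 94 (mod 377)
9^64 ≡ 94^2 = 8836 ≡ 165 (mod 377)
9^128 ≡ 165^2 = 27225 ≡ 81 (mod 377)
9^256 ≡ 81^2 = 6561 ≡ 152 (mod 377)
376 = 256 + 64 + 32 + 16 + 8 in binary powers of 2.
So 9^376 ≡ 152 · 165 · 94 · 139 · 107 ≡ 256 (mod 377).
Since 256 ≠ 1, base 9 is a Fermat witness: 377 is composite.

256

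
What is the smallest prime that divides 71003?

19

71003 is odd.
Digit sum 11, not divisible by 3.
Ends in 3: not divisible by 5.
7: 71003 = 7·10143 + 2
11: 71003 = 11·6454 + 9
13: 71003 = 13·5461 + 10
17: 71003 = 17·4176 + 11
19: 71003 = 19·3737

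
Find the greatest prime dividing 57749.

57749 = 17 · 3397
3397 = 43 · 79
79 is prime.
So 57749 = 17 · 43 · 79; the largest prime factor is 79.

79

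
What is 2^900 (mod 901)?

2^1 ≡ 2 (mod 901)
2^2 ≡ 2^2 = 4 ≡ 4 (mod 901)
2^4 ≡ 4^2 = 16 ≡ 16 (mod 901)
2^8 ≡ 16^2 = 256 ≡ 256 (mod 901)
2^16 ≡ 256^2 = 65536 ≡ 664 (mod 901)
2^32 ≡ 664^2 = 440896 ≡ 307 (mod 901)
2^64 ≡ 307^2 = 94249 ≡ 545 (mod 901)
2^128 ≡ 545^2 = 297025 ≡ 596 (mod 901)
2^256 ≡ 596^2 = 355216 ≡ 222 (mod 901)
2^512 ≡ 222^2 = 49284 ≡ 630 (mod 901)
900 = 512 + 256 + 128 + 4 in binary powers of 2.
So 2^900 ≡ 630 · 222 · 596 · 16 ≡ 611 (mod 901).
Since 611 ≠ 1, base 2 is a Fermat witness: 901 is composite.

611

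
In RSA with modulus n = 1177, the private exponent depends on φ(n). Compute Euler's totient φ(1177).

Factor: 1177 = 11 · 107.
φ(1177) = (11−1) · (107−1) = 10 · 106 = 1060.

1060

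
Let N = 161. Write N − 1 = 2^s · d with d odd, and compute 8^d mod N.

161 − 1 = 160 = 2^5 · 5, so d = 5.
8^1 ≡ 8 (mod 161)
8^2 ≡ 8^2 = 64 ≡ 64 (mod 161)
8^4 ≡ 64^2 = 4096 ≡ 71 (mod 161)
5 = 4 + 1 in binary powers of 2.
So 8^5 ≡ 71 · 8 ≡ 85 (mod 161).
Squaring chain: 85 → 141 → 78 → 127 → 29; never reaches −1, so base 8 is a Miller–Rabin witness that 161 is composite.

85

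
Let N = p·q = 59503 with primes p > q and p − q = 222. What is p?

Since p = q + 222, we have 59503 = q(q + 222), so q² + 222q − 59503 = 0.
Discriminant: 222² + 4·59503 = 49284 + 238012 = 287296; √287296 = 536.
q = (−222 + 536)/2 = 157, and p = q + 222 = 379.
Check: 157 · 379 = 59503.

379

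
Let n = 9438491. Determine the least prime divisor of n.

9438491 is odd.
Digit sum 38, not divisible by 3.
Ends in 1: not divisible by 5.
7: 9438491 = 7·1348355 + 6
11: 9438491 = 11·858044 + 7
13: 9438491 = 13·726037 + 10
17: 9438491 = 17·555205 + 6
19: 9438491 = 19·496762 + 13
23: 9438491 = 23·410369 + 4
29: 9438491 = 29·325465 + 6
31: 9438491 = 31·304467 + 14
37: 9438491 = 37·255094 + 13
41: 9438491 = 41·230207 + 4
43: 9438491 = 43·219499 + 34
47: 9438491 = 47·200818 + 45
53: 9438491 = 53·178084 + 39
59: 9438491 = 59·159974 + 25
61: 9438491 = 61·154729 + 22
67: 9438491 = 67·140873

67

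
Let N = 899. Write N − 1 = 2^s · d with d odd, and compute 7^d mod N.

899 − 1 = 898 = 2^1 · 449, so d = 449.
7^1 ≡ 7 (mod 899)
7^2 ≡ 7^2 = 49 ≡ 49 (mod 899)
7^4 ≡ 49^2 = 2401 ≡ 603 (mod 899)
7^8 ≡ 603^2 = 363609 ≡ 413 (mod 899)
7^16 ≡ 413^2 = 170569 ≡ 658 (mod 899)
7^32 ≡ 658^2 = 432964 ≡ 545 (mod 899)
7^64 ≡ 545^2 = 297025 ≡ 355 (mod 899)
7^128 ≡ 355^2 = 126025 ≡ 165 (mod 899)
7^256 ≡ 165^2 = 27225 ≡ 255 (mod 899)
449 = 256 + 128 + 64 + 1 in binary powers of 2.
So 7^449 ≡ 255 · 165 · 355 · 7 ≡ 877 (mod 899).
Squaring chain: 877; never reaches −1, so base 7 is a Miller–Rabin witness that 899 is composite.

877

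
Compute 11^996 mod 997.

1

11^1 ≡ 11 (mod 997)
11^2 ≡ 11^2 = 121 ≡ 121 (mod 997)
11^4 ≡ 121^2 = 14641 ≡ 683 (mod 997)
11^8 ≡ 683^2 = 466489 ≡ 890 (mod 997)
11^16 ≡ 890^2 = 792100 ≡ 482 (mod 997)
11^32 ≡ 482^2 = 232324 ≡ 23 (mod 997)
11^64 ≡ 23^2 = 529 ≡ 529 (mod 997)
11^128 ≡ 529^2 = 279841 ≡ 681 (mod 997)
11^256 ≡ 681^2 = 463761 ≡ 156 (mod 997)
11^512 ≡ 156^2 = 24336 ≡ 408 (mod 997)
996 = 512 + 256 + 128 + 64 + 32 + 4 in binary powers of 2.
So 11^996 ≡ 408 · 156 · 681 · 529 · 23 · 683 ≡ 1 (mod 997).
Since the result is 1, base 11 gives no evidence that 997 is composite.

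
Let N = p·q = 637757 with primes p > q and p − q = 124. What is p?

Since p = q + 124, we have 637757 = q(q + 124), so q² + 124q − 637757 = 0.
Discriminant: 124² + 4·637757 = 15376 + 2551028 = 2566404; √2566404 = 1602.
q = (−124 + 1602)/2 = 739, and p = q + 124 = 863.
Check: 739 · 863 = 637757.

863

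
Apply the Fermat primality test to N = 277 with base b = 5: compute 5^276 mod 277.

5^1 ≡ 5 (mod 277)
5^2 ≡ 5^2 = 25 ≡ 25 (mod 277)
5^4 ≡ 25^2 = 625 ≡ 71 (mod 277)
5^8 ≡ 71^2 = 5041 ≡ 55 (mod 277)
5^16 ≡ 55^2 = 3025 ≡ 255 (mod 277)
5^32 ≡ 255^2 = 65025 ≡ 207 (mod 277)
5^64 ≡ 207^2 = 42849 ≡ 191 (mod 277)
5^128 ≡ 191^2 = 36481 ≡ 194 (mod 277)
5^256 ≡ 194^2 = 37636 ≡ 241 (mod 277)
276 = 256 + 16 + 4 in binary powers of 2.
So 5^276 ≡ 241 · 255 · 71 ≡ 1 (mod 277).
Since the result is 1, base 5 gives no evidence that 277 is composite.

1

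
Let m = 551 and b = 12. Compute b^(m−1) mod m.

463

12^1 ≡ 12 (mod 551)
12^2 ≡ 12^2 = 144 ≡ 144 (mod 551)
12^4 ≡ 144^2 = 20736 ≡ 349 (mod 551)
12^8 ≡ 349^2 = 121801 ≡ 30 (mod 551)
12^16 ≡ 30^2 = 900 ≡ 349 (mod 551)
12^32 ≡ 349^2 = 121801 ≡ 30 (mod 551)
12^64 ≡ 30^2 = 900 ≡ 349 (mod 551)
12^128 ≡ 349^2 = 121801 ≡ 30 (mod 551)
12^256 ≡ 30^2 = 900 ≡ 349 (mod 551)
12^512 ≡ 349^2 = 121801 ≡ 30 (mod 551)
550 = 512 + 32 + 4 + 2 in binary powers of 2.
So 12^550 ≡ 30 · 30 · 349 · 144 ≡ 463 (mod 551).
Since 463 ≠ 1, base 12 is a Fermat witness: 551 is composite.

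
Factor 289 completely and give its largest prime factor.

289 = 17 · 17
17 = 17 · 1
So 289 = 17^2; the largest prime factor is 17.

17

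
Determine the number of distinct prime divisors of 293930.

293930 = 2 · 146965
146965 = 5 · 29393
29393 = 7 · 4199
4199 = 13 · 323
323 = 17 · 19
293930 = 2 · 5 · 7 · 13 · 17 · 19, which has 6 distinct prime factors.

6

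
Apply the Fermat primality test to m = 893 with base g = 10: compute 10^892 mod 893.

332

10^1 ≡ 10 (mod 893)
10^2 ≡ 10^2 = 100 ≡ 100 (mod 893)
10^4 ≡ 100^2 = 10000 ≡ 177 (mod 893)
10^8 ≡ 177^2 = 31329 ≡ 74 (mod 893)
10^16 ≡ 74^2 = 5476 ≡ 118 (mod 893)
10^32 ≡ 118^2 = 13924 ≡ 529 (mod 893)
10^64 ≡ 529^2 = 279841 ≡ 332 (mod 893)
10^128 ≡ 332^2 = 110224 ≡ 385 (mod 893)
10^256 ≡ 385^2 = 148225 ≡ 880 (mod 893)
10^512 ≡ 880^2 = 774400 ≡ 169 (mod 893)
892 = 512 + 256 + 64 + 32 + 16 + 8 + 4 in binary powers of 2.
So 10^892 ≡ 169 · 880 · 332 · 529 · 118 · 74 · 177 ≡ 332 (mod 893).
Since 332 ≠ 1, base 10 is a Fermat witness: 893 is composite.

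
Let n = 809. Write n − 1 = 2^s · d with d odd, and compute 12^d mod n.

570

809 − 1 = 808 = 2^3 · 101, so d = 101.
12^1 ≡ 12 (mod 809)
12^2 ≡ 12^2 = 144 ≡ 144 (mod 809)
12^4 ≡ 144^2 = 20736 ≡ 511 (mod 809)
12^8 ≡ 511^2 = 261121 ≡ 623 (mod 809)
12^16 ≡ 623^2 = 388129 ≡ 618 (mod 809)
12^32 ≡ 618^2 = 381924 ≡ 76 (mod 809)
12^64 ≡ 76^2 = 5776 ≡ 113 (mod 809)
101 = 64 + 32 + 4 + 1 in binary powers of 2.
So 12^101 ≡ 113 · 76 · 511 · 12 ≡ 570 (mod 809).
Squaring chain: 570 → 491 → 808; reaches −1, so base 12 does not prove 809 composite.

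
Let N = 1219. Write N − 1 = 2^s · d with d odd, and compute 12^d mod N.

1219 − 1 = 1218 = 2^1 · 609, so d = 609.
12^1 ≡ 12 (mod 1219)
12^2 ≡ 12^2 = 144 ≡ 144 (mod 1219)
12^4 ≡ 144^2 = 20736 ≡ 13 (mod 1219)
12^8 ≡ 13^2 = 169 ≡ 169 (mod 1219)
12^16 ≡ 169^2 = 28561 ≡ 524 (mod 1219)
12^32 ≡ 524^2 = 274576 ≡ 301 (mod 1219)
12^64 ≡ 301^2 = 90601 ≡ 395 (mod 1219)
12^128 ≡ 395^2 = 156025 ≡ 1212 (mod 1219)
12^256 ≡ 1212^2 = 1468944 ≡ 49 (mod 1219)
12^512 ≡ 49^2 = 2401 ≡ 1182 (mod 1219)
609 = 512 + 64 + 32 + 1 in binary powers of 2.
So 12^609 ≡ 1182 · 395 · 301 · 12 ≡ 634 (mod 1219).
Squaring chain: 634; never reaches −1, so base 12 is a Miller–Rabin witness that 1219 is composite.

634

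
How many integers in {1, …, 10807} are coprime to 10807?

10600

Factor: 10807 = 101 · 107.
φ(10807) = (101−1) · (107−1) = 100 · 106 = 10600.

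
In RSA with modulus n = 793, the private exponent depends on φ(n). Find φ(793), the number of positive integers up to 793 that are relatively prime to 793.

720

Factor: 793 = 13 · 61.
φ(793) = (13−1) · (61−1) = 12 · 60 = 720.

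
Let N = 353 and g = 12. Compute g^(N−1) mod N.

12^1 ≡ 12 (mod 353)
12^2 ≡ 12^2 = 144 ≡ 144 (mod 353)
12^4 ≡ 144^2 = 20736 ≡ 262 (mod 353)
12^8 ≡ 262^2 = 68644 ≡ 162 (mod 353)
12^16 ≡ 162^2 = 26244 ≡ 122 (mod 353)
12^32 ≡ 122^2 = 14884 ≡ 58 (mod 353)
12^64 ≡ 58^2 = 3364 ≡ 187 (mod 353)
12^128 ≡ 187^2 = 34969 ≡ 22 (mod 353)
12^256 ≡ 22^2 = 484 ≡ 131 (mod 353)
352 = 256 + 64 + 32 in binary powers of 2.
So 12^352 ≡ 131 · 187 · 58 ≡ 1 (mod 353).
Since the result is 1, base 12 gives no evidence that 353 is composite.

1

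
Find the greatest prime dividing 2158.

2158 = 2 · 1079
1079 = 13 · 83
83 is prime.
So 2158 = 2 · 13 · 83; the largest prime factor is 83.

83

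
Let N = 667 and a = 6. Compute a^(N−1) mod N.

81

6^1 ≡ 6 (mod 667)
6^2 ≡ 6^2 = 36 ≡ 36 (mod 667)
6^4 ≡ 36^2 = 1296 ≡ 629 (mod 667)
6^8 ≡ 629^2 = 395641 ≡ 110 (mod 667)
6^16 ≡ 110^2 = 12100 ≡ 94 (mod 667)
6^32 ≡ 94^2 = 8836 ≡ 165 (mod 667)
6^64 ≡ 165^2 = 27225 ≡ 545 (mod 667)
6^128 ≡ 545^2 = 297025 ≡ 210 (mod 667)
6^256 ≡ 210^2 = 44100 ≡ 78 (mod 667)
6^512 ≡ 78^2 = 6084 ≡ 81 (mod 667)
666 = 512 + 128 + 16 + 8 + 2 in binary powers of 2.
So 6^666 ≡ 81 · 210 · 94 · 110 · 36 ≡ 81 (mod 667).
Since 81 ≠ 1, base 6 is a Fermat witness: 667 is composite.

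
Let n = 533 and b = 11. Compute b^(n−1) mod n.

11^1 ≡ 11 (mod 533)
11^2 ≡ 11^2 = 121 ≡ 121 (mod 533)
11^4 ≡ 121^2 = 14641 ≡ 250 (mod 533)
11^8 ≡ 250^2 = 62500 ≡ 139 (mod 533)
11^16 ≡ 139^2 = 19321 ≡ 133 (mod 533)
11^32 ≡ 133^2 = 17689 ≡ 100 (mod 533)
11^64 ≡ 100^2 = 10000 ≡ 406 (mod 533)
11^128 ≡ 406^2 = 164836 ≡ 139 (mod 533)
11^256 ≡ 139^2 = 19321 ≡ 133 (mod 533)
11^512 ≡ 133^2 = 17689 ≡ 100 (mod 533)
532 = 512 + 16 + 4 in binary powers of 2.
So 11^532 ≡ 100 · 133 · 250 ≡ 146 (mod 533).
Since 146 ≠ 1, base 11 is a Fermat witness: 533 is composite.

146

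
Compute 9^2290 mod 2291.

426

9^1 ≡ 9 (mod 2291)
9^2 ≡ 9^2 = 81 ≡ 81 (mod 2291)
9^4 ≡ 81^2 = 6561 ≡ 1979 (mod 2291)
9^8 ≡ 1979^2 = 3916441 ≡ 1122 (mod 2291)
9^16 ≡ 1122^2 = 1258884 ≡ 1125 (mod 2291)
9^32 ≡ 1125^2 = 1265625 ≡ 993 (mod 2291)
9^64 ≡ 993^2 = 986049 ≡ 919 (mod 2291)
9^128 ≡ 919^2 = 844561 ≡ 1473 (mod 2291)
9^256 ≡ 1473^2 = 2169729 ≡ 152 (mod 2291)
9^512 ≡ 152^2 = 23104 ≡ 194 (mod 2291)
9^1024 ≡ 194^2 = 37636 ≡ 980 (mod 2291)
9^2048 ≡ 980^2 = 960400 ≡ 471 (mod 2291)
2290 = 2048 + 128 + 64 + 32 + 16 + 2 in binary powers of 2.
So 9^2290 ≡ 471 · 1473 · 919 · 993 · 1125 · 81 ≡ 426 (mod 2291).
Since 426 ≠ 1, base 9 is a Fermat witness: 2291 is composite.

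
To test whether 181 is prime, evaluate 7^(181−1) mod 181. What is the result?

1

7^1 ≡ 7 (mod 181)
7^2 ≡ 7^2 = 49 ≡ 49 (mod 181)
7^4 ≡ 49^2 = 2401 ≡ 48 (mod 181)
7^8 ≡ 48^2 = 2304 ≡ 132 (mod 181)
7^16 ≡ 132^2 = 17424 ≡ 48 (mod 181)
7^32 ≡ 48^2 = 2304 ≡ 132 (mod 181)
7^64 ≡ 132^2 = 17424 ≡ 48 (mod 181)
7^128 ≡ 48^2 = 2304 ≡ 132 (mod 181)
180 = 128 + 32 + 16 + 4 in binary powers of 2.
So 7^180 ≡ 132 · 132 · 48 · 48 ≡ 1 (mod 181).
Since the result is 1, base 7 gives no evidence that 181 is composite.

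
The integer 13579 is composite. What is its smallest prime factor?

13579 is odd.
Digit sum 25, not divisible by 3.
Ends in 9: not divisible by 5.
7: 13579 = 7·1939 + 6
11: 13579 = 11·1234 + 5
13: 13579 = 13·1044 + 7
17: 13579 = 17·798 + 13
19: 13579 = 19·714 + 13
23: 13579 = 23·590 + 9
29: 13579 = 29·468 + 7
31: 13579 = 31·438 + 1
37: 13579 = 37·367

37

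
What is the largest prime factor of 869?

869 = 11 · 79
79 is prime.
So 869 = 11 · 79; the largest prime factor is 79.

79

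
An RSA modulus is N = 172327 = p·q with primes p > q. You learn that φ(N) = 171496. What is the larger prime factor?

443

φ(n) = (p−1)(q−1) = n − (p+q) + 1, so p + q = 172327 − 171496 + 1 = 832.
p and q are the roots of t² − 832t + 172327 = 0.
Discriminant: 832² − 4·172327 = 692224 − 689308 = 2916; √2916 = 54.
q = (832 − 54)/2 = 389, p = (832 + 54)/2 = 443.
Check: 389 · 443 = 172327.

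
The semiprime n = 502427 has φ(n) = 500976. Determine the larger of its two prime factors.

883

φ(n) = (p−1)(q−1) = n − (p+q) + 1, so p + q = 502427 − 500976 + 1 = 1452.
p and q are the roots of t² − 1452t + 502427 = 0.
Discriminant: 1452² − 4·502427 = 2108304 − 2009708 = 98596; √98596 = 314.
q = (1452 − 314)/2 = 569, p = (1452 + 314)/2 = 883.
Check: 569 · 883 = 502427.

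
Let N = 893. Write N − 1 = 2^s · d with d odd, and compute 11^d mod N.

893 − 1 = 892 = 2^2 · 223, so d = 223.
11^1 ≡ 11 (mod 893)
11^2 ≡ 11^2 = 121 ≡ 121 (mod 893)
11^4 ≡ 121^2 = 14641 ≡ 353 (mod 893)
11^8 ≡ 353^2 = 124609 ≡ 482 (mod 893)
11^16 ≡ 482^2 = 232324 ≡ 144 (mod 893)
11^32 ≡ 144^2 = 20736 ≡ 197 (mod 893)
11^64 ≡ 197^2 = 38809 ≡ 410 (mod 893)
11^128 ≡ 410^2 = 168100 ≡ 216 (mod 893)
223 = 128 + 64 + 16 + 8 + 4 + 2 + 1 in binary powers of 2.
So 11^223 ≡ 216 · 410 · 144 · 482 · 353 · 121 · 11 ≡ 467 (mod 893).
Squaring chain: 467 → 197; never reaches −1, so base 11 is a Miller–Rabin witness that 893 is composite.

467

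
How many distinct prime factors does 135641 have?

3

135641 = 11^2 · 1121
1121 = 19 · 59
135641 = 11^2 · 19 · 59, which has 3 distinct prime factors.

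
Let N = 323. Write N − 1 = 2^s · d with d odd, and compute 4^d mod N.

323 − 1 = 322 = 2^1 · 161, so d = 161.
4^1 ≡ 4 (mod 323)
4^2 ≡ 4^2 = 16 ≡ 16 (mod 323)
4^4 ≡ 16^2 = 256 ≡ 256 (mod 323)
4^8 ≡ 256^2 = 65536 ≡ 290 (mod 323)
4^16 ≡ 290^2 = 84100 ≡ 120 (mod 323)
4^32 ≡ 120^2 = 14400 ≡ 188 (mod 323)
4^64 ≡ 188^2 = 35344 ≡ 137 (mod 323)
4^128 ≡ 137^2 = 18769 ≡ 35 (mod 323)
161 = 128 + 32 + 1 in binary powers of 2.
So 4^161 ≡ 35 · 188 · 4 ≡ 157 (mod 323).
Squaring chain: 157; never reaches −1, so base 4 is a Miller–Rabin witness that 323 is composite.

157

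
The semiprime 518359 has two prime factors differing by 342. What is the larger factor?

911

Since p = q + 342, we have 518359 = q(q + 342), so q² + 342q − 518359 = 0.
Discriminant: 342² + 4·518359 = 116964 + 2073436 = 2190400; √2190400 = 1480.
q = (−342 + 1480)/2 = 569, and p = q + 342 = 911.
Check: 569 · 911 = 518359.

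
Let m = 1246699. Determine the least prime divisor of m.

43

1246699 is odd.
Digit sum 37, not divisible by 3.
Ends in 9: not divisible by 5.
7: 1246699 = 7·178099 + 6
11: 1246699 = 11·113336 + 3
13: 1246699 = 13·95899 + 12
17: 1246699 = 17·73335 + 4
19: 1246699 = 19·65615 + 14
23: 1246699 = 23·54204 + 7
29: 1246699 = 29·42989 + 18
31: 1246699 = 31·40216 + 3
37: 1246699 = 37·33694 + 21
41: 1246699 = 41·30407 + 12
43: 1246699 = 43·28993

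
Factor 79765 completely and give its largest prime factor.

79765 = 5 · 15953
15953 = 7 · 2279
2279 = 43 · 53
53 is prime.
So 79765 = 5 · 7 · 43 · 53; the largest prime factor is 53.

53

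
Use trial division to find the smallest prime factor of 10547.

10547 is odd.
Digit sum 17, not divisible by 3.
Ends in 7: not divisible by 5.
7: 10547 = 7·1506 + 5
11: 10547 = 11·958 + 9
13: 10547 = 13·811 + 4
17: 10547 = 17·620 + 7
19: 10547 = 19·555 + 2
23: 10547 = 23·458 + 13
29: 10547 = 29·363 + 20
31: 10547 = 31·340 + 7
37: 10547 = 37·285 + 2
41: 10547 = 41·257 + 10
43: 10547 = 43·245 + 12
47: 10547 = 47·224 + 19
53: 10547 = 53·199

53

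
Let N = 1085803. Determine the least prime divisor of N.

1085803 is odd.
Digit sum 25, not divisible by 3.
Ends in 3: not divisible by 5.
7: 1085803 = 7·155114 + 5
11: 1085803 = 11·98709 + 4
13: 1085803 = 13·83523 + 4
17: 1085803 = 17·63870 + 13
19: 1085803 = 19·57147 + 10
23: 1085803 = 23·47208 + 19
29: 1085803 = 29·37441 + 14
31: 1085803 = 31·35025 + 28
37: 1085803 = 37·29346 + 1
41: 1085803 = 41·26483

41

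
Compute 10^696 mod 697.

543

10^1 ≡ 10 (mod 697)
10^2 ≡ 10^2 = 100 ≡ 100 (mod 697)
10^4 ≡ 100^2 = 10000 ≡ 242 (mod 697)
10^8 ≡ 242^2 = 58564 ≡ 16 (mod 697)
10^16 ≡ 16^2 = 256 ≡ 256 (mod 697)
10^32 ≡ 256^2 = 65536 ≡ 18 (mod 697)
10^64 ≡ 18^2 = 324 ≡ 324 (mod 697)
10^128 ≡ 324^2 = 104976 ≡ 426 (mod 697)
10^256 ≡ 426^2 = 181476 ≡ 256 (mod 697)
10^512 ≡ 256^2 = 65536 ≡ 18 (mod 697)
696 = 512 + 128 + 32 + 16 + 8 in binary powers of 2.
So 10^696 ≡ 18 · 426 · 18 · 256 · 16 ≡ 543 (mod 697).
Since 543 ≠ 1, base 10 is a Fermat witness: 697 is composite.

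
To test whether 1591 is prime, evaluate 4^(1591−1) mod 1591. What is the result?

4^1 ≡ 4 (mod 1591)
4^2 ≡ 4^2 = 16 ≡ 16 (mod 1591)
4^4 ≡ 16^2 = 256 ≡ 256 (mod 1591)
4^8 ≡ 256^2 = 65536 ≡ 305 (mod 1591)
4^16 ≡ 305^2 = 93025 ≡ 747 (mod 1591)
4^32 ≡ 747^2 = 558009 ≡ 1159 (mod 1591)
4^64 ≡ 1159^2 = 1343281 ≡ 477 (mod 1591)
4^128 ≡ 477^2 = 227529 ≡ 16 (mod 1591)
4^256 ≡ 16^2 = 256 ≡ 256 (mod 1591)
4^512 ≡ 256^2 = 65536 ≡ 305 (mod 1591)
4^1024 ≡ 305^2 = 93025 ≡ 747 (mod 1591)
1590 = 1024 + 512 + 32 + 16 + 4 + 2 in binary powers of 2.
So 4^1590 ≡ 747 · 305 · 1159 · 747 · 256 · 16 ≡ 692 (mod 1591).
Since 692 ≠ 1, base 4 is a Fermat witness: 1591 is composite.

692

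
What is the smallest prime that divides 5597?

5597 is odd.
Digit sum 26, not divisible by 3.
Ends in 7: not divisible by 5.
7: 5597 = 7·799 + 4
11: 5597 = 11·508 + 9
13: 5597 = 13·430 + 7
17: 5597 = 17·329 + 4
19: 5597 = 19·294 + 11
23: 5597 = 23·243 + 8
29: 5597 = 29·193

29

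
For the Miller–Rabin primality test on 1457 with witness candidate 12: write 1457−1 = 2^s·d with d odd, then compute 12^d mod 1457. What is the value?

1457 − 1 = 1456 = 2^4 · 91, so d = 91.
12^1 ≡ 12 (mod 1457)
12^2 ≡ 12^2 = 144 ≡ 144 (mod 1457)
12^4 ≡ 144^2 = 20736 ≡ 338 (mod 1457)
12^8 ≡ 338^2 = 114244 ≡ 598 (mod 1457)
12^16 ≡ 598^2 = 357604 ≡ 639 (mod 1457)
12^32 ≡ 639^2 = 408321 ≡ 361 (mod 1457)
12^64 ≡ 361^2 = 130321 ≡ 648 (mod 1457)
91 = 64 + 16 + 8 + 2 + 1 in binary powers of 2.
So 12^91 ≡ 648 · 639 · 598 · 144 · 12 ≡ 756 (mod 1457).
Squaring chain: 756 → 392 → 679 → 629; never reaches −1, so base 12 is a Miller–Rabin witness that 1457 is composite.

756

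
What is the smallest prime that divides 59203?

59203 is odd.
Digit sum 19, not divisible by 3.
Ends in 3: not divisible by 5.
7: 59203 = 7·8457 + 4
11: 59203 = 11·5382 + 1
13: 59203 = 13·4554 + 1
17: 59203 = 17·3482 + 9
19: 59203 = 19·3115 + 18
23: 59203 = 23·2574 + 1
29: 59203 = 29·2041 + 14
31: 59203 = 31·1909 + 24
37: 59203 = 37·1600 + 3
41: 59203 = 41·1443 + 40
43: 59203 = 43·1376 + 35
47: 59203 = 47·1259 + 30
53: 59203 = 53·1117 + 2
59: 59203 = 59·1003 + 26
61: 59203 = 61·970 + 33
67: 59203 = 67·883 + 42
71: 59203 = 71·833 + 60
73: 59203 = 73·811

73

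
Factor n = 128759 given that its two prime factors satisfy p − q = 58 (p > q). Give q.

331

Since p = q + 58, we have 128759 = q(q + 58), so q² + 58q − 128759 = 0.
Discriminant: 58² + 4·128759 = 3364 + 515036 = 518400; √518400 = 720.
q = (−58 + 720)/2 = 331, and p = q + 58 = 389.
Check: 331 · 389 = 128759.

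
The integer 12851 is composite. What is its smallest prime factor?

12851 is odd.
Digit sum 17, not divisible by 3.
Ends in 1: not divisible by 5.
7: 12851 = 7·1835 + 6
11: 12851 = 11·1168 + 3
13: 12851 = 13·988 + 7
17: 12851 = 17·755 + 16
19: 12851 = 19·676 + 7
23: 12851 = 23·558 + 17
29: 12851 = 29·443 + 4
31: 12851 = 31·414 + 17
37: 12851 = 37·347 + 12
41: 12851 = 41·313 + 18
43: 12851 = 43·298 + 37
47: 12851 = 47·273 + 20
53: 12851 = 53·242 + 25
59: 12851 = 59·217 + 48
61: 12851 = 61·210 + 41
67: 12851 = 67·191 + 54
71: 12851 = 71·181

71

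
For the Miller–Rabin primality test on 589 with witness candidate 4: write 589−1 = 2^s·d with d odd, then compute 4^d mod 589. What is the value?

140

589 − 1 = 588 = 2^2 · 147, so d = 147.
4^1 ≡ 4 (mod 589)
4^2 ≡ 4^2 = 16 ≡ 16 (mod 589)
4^4 ≡ 16^2 = 256 ≡ 256 (mod 589)
4^8 ≡ 256^2 = 65536 ≡ 157 (mod 589)
4^16 ≡ 157^2 = 24649 ≡ 500 (mod 589)
4^32 ≡ 500^2 = 250000 ≡ 264 (mod 589)
4^64 ≡ 264^2 = 69696 ≡ 194 (mod 589)
4^128 ≡ 194^2 = 37636 ≡ 529 (mod 589)
147 = 128 + 16 + 2 + 1 in binary powers of 2.
So 4^147 ≡ 529 · 500 · 16 · 4 ≡ 140 (mod 589).
Squaring chain: 140 → 163; never reaches −1, so base 4 is a Miller–Rabin witness that 589 is composite.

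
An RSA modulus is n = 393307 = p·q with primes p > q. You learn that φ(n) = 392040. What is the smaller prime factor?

541

φ(n) = (p−1)(q−1) = n − (p+q) + 1, so p + q = 393307 − 392040 + 1 = 1268.
p and q are the roots of t² − 1268t + 393307 = 0.
Discriminant: 1268² − 4·393307 = 1607824 − 1573228 = 34596; √34596 = 186.
q = (1268 − 186)/2 = 541, p = (1268 + 186)/2 = 727.
Check: 541 · 727 = 393307.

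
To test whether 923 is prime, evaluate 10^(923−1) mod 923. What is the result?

302

10^1 ≡ 10 (mod 923)
10^2 ≡ 10^2 = 100 ≡ 100 (mod 923)
10^4 ≡ 100^2 = 10000 ≡ 770 (mod 923)
10^8 ≡ 770^2 = 592900 ≡ 334 (mod 923)
10^16 ≡ 334^2 = 111556 ≡ 796 (mod 923)
10^32 ≡ 796^2 = 633616 ≡ 438 (mod 923)
10^64 ≡ 438^2 = 191844 ≡ 783 (mod 923)
10^128 ≡ 783^2 = 613089 ≡ 217 (mod 923)
10^256 ≡ 217^2 = 47089 ≡ 16 (mod 923)
10^512 ≡ 16^2 = 256 ≡ 256 (mod 923)
922 = 512 + 256 + 128 + 16 + 8 + 2 in binary powers of 2.
So 10^922 ≡ 256 · 16 · 217 · 796 · 334 · 100 ≡ 302 (mod 923).
Since 302 ≠ 1, base 10 is a Fermat witness: 923 is composite.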